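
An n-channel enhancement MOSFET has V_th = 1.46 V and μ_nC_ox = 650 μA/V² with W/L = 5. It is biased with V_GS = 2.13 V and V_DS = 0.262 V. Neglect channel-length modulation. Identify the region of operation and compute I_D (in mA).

Triode; I_D = 0.459 mA

k_n = μ_nC_ox · (W/L) = 3.25 mA/V².
V_ov = V_GS − V_th = 2.13 − 1.46 = 0.67 V.
Since V_DS = 0.262 V < V_ov = 0.67 V, the device is in the triode region.
I_D = k_n [V_ov · V_DS − ½ V_DS²] = 3.25 × [0.67 × 0.262 − 0.5 × 0.262²] = 0.459 mA.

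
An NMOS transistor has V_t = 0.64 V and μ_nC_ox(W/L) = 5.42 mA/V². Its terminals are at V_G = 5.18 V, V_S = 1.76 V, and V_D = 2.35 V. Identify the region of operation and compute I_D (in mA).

V_GS = V_G − V_S = 5.18 − 1.76 = 3.42 V; V_DS = V_D − V_S = 2.35 − 1.76 = 0.59 V.
V_ov = V_GS − V_t = 3.42 − 0.64 = 2.78 V.
Since V_DS = 0.59 V < V_ov = 2.78 V, the device is in the triode region.
I_D = k_n [V_ov · V_DS − ½ V_DS²] = 5.42 × [2.78 × 0.59 − 0.5 × 0.59²] = 7.95 mA.

Triode; I_D = 7.95 mA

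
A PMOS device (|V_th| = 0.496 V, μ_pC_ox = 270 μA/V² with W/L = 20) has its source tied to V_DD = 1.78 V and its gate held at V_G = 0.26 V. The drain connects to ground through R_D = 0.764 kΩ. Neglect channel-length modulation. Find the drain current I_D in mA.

I_D = 1.80 mA

V_SG = V_DD − V_G = 1.78 − 0.26 = 1.52 V, so V_ov = 1.52 − 0.496 = 1.02 V.
k_p = μ_pC_ox · (W/L) = 5.4 mA/V².
Assume saturation: I_D = ½ k_p V_ov² = 0.5 × 5.4 × 1.02² = 2.83 mA, giving V_SD = V_DD − I_D R_D = 1.78 − 2.83 × 0.764 = -0.383 V.
But -0.383 V < V_ov = 1.02 V, so the device is actually in triode.
In triode I_D = k_p[V_ov V_SD − ½ V_SD²] and I_D = (V_DD − V_SD)/R_D. Equating: 2.06 V_SD² − 5.225 V_SD + 1.78 = 0, giving V_SD = 0.406 V (the root below V_ov).
I_D = (1.78 − 0.406) / 0.764 = 1.8 mA.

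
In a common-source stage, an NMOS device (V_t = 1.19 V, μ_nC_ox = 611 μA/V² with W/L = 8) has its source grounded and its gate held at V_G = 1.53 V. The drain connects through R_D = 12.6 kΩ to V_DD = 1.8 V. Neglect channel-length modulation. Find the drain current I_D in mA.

I_D = 0.135 mA

V_GS = V_G = 1.53 V, so V_ov = 1.53 − 1.19 = 0.34 V.
k_n = μ_nC_ox · (W/L) = 4.888 mA/V².
Assume saturation: I_D = ½ k_n V_ov² = 0.5 × 4.888 × 0.34² = 0.283 mA, giving V_DS = V_DD − I_D R_D = 1.8 − 0.283 × 12.6 = -1.76 V.
But -1.76 V < V_ov = 0.34 V, so the device is actually in triode.
In triode I_D = k_n[V_ov V_DS − ½ V_DS²] and I_D = (V_DD − V_DS)/R_D. Equating: 30.8 V_DS² − 21.94 V_DS + 1.8 = 0, giving V_DS = 0.0946 V (the root below V_ov).
I_D = (1.8 − 0.0946) / 12.6 = 0.135 mA.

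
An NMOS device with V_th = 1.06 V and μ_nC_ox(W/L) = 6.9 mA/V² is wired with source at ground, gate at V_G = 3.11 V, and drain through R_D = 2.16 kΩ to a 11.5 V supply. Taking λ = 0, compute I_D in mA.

V_GS = V_G = 3.11 V, so V_ov = 3.11 − 1.06 = 2.05 V.
Assume saturation: I_D = ½ k_n V_ov² = 0.5 × 6.9 × 2.05² = 14.5 mA, giving V_DS = V_DD − I_D R_D = 11.5 − 14.5 × 2.16 = -19.8 V.
But -19.8 V < V_ov = 2.05 V, so the device is actually in triode.
In triode I_D = k_n[V_ov V_DS − ½ V_DS²] and I_D = (V_DD − V_DS)/R_D. Equating: 7.45 V_DS² − 31.55 V_DS + 11.5 = 0, giving V_DS = 0.403 V (the root below V_ov).
I_D = (11.5 − 0.403) / 2.16 = 5.14 mA.

I_D = 5.14 mA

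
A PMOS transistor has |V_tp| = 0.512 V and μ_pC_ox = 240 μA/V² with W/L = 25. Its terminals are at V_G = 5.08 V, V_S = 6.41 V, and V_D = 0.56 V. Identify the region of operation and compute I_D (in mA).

Saturation; I_D = 2.01 mA

V_SG = V_S − V_G = 6.41 − 5.08 = 1.33 V; V_SD = V_S − V_D = 6.41 − 0.56 = 5.85 V.
k_p = μ_pC_ox · (W/L) = 6 mA/V².
V_ov = V_SG − |V_tp| = 1.33 − 0.512 = 0.818 V.
Since V_SD = 5.85 V ≥ V_ov = 0.818 V, the device is in saturation.
I_D = ½ k_p V_ov² = 0.5 × 6 × 0.818² = 2.01 mA.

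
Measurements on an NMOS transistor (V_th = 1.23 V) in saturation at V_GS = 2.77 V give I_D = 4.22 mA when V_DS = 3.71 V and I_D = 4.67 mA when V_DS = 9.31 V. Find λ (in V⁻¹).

With V_GS fixed, I_D ∝ (1 + λ V_DS) in saturation, so I_D2/I_D1 = (1 + λ V_DS2)/(1 + λ V_DS1).
4.67/4.22 = 1.107 = (1 + 9.31 λ)/(1 + 3.71 λ).
Solving: λ (I_D1 V_DS2 − I_D2 V_DS1) = I_D2 − I_D1, so λ = (4.67 − 4.22) / (4.22 × 9.31 − 4.67 × 3.71) = 0.45 / 22 = 0.0205 V⁻¹.

λ = 0.0205 V⁻¹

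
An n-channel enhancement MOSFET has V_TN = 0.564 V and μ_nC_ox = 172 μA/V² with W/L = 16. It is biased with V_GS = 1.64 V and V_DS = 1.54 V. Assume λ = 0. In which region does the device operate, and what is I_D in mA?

k_n = μ_nC_ox · (W/L) = 2.752 mA/V².
V_ov = V_GS − V_TN = 1.64 − 0.564 = 1.08 V.
Since V_DS = 1.54 V ≥ V_ov = 1.08 V, the device is in saturation.
I_D = ½ k_n V_ov² = 0.5 × 2.752 × 1.08² = 1.59 mA.

Saturation; I_D = 1.59 mA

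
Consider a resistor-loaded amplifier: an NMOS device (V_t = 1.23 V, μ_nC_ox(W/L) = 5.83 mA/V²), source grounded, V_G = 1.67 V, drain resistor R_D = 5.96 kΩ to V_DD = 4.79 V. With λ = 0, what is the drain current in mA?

V_GS = V_G = 1.67 V, so V_ov = 1.67 − 1.23 = 0.44 V.
Assume saturation: I_D = ½ k_n V_ov² = 0.5 × 5.83 × 0.44² = 0.564 mA, giving V_DS = V_DD − I_D R_D = 4.79 − 0.564 × 5.96 = 1.43 V.
V_DS = 1.43 V ≥ V_ov = 0.44 V, confirming saturation.

I_D = 0.564 mA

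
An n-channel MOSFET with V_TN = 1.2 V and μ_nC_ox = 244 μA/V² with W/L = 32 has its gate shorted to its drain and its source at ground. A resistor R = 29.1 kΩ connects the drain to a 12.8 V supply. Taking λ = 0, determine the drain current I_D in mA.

I_D = 0.388 mA

With gate tied to drain, V_GS = V_DS ≥ V_GS − V_TN, so the device is in saturation.
k_n = μ_nC_ox · (W/L) = 7.808 mA/V².
KCL at the drain: ½ k_n (V_GS − V_TN)² = (V_DD − V_GS)/R.
Let x = V_GS − 1.2. Then 114 x² + x − 11.6 = 0, giving x = 0.315 V (positive root), so V_GS = 1.52 V.
I_D = (V_DD − V_GS)/R = (12.8 − 1.52) / 29.1 = 0.388 mA.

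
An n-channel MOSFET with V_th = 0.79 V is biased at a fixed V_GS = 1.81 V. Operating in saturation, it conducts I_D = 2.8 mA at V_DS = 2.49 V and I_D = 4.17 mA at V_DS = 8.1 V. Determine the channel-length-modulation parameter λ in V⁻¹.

λ = 0.111 V⁻¹

With V_GS fixed, I_D ∝ (1 + λ V_DS) in saturation, so I_D2/I_D1 = (1 + λ V_DS2)/(1 + λ V_DS1).
4.17/2.8 = 1.489 = (1 + 8.1 λ)/(1 + 2.49 λ).
Solving: λ (I_D1 V_DS2 − I_D2 V_DS1) = I_D2 − I_D1, so λ = (4.17 − 2.8) / (2.8 × 8.1 − 4.17 × 2.49) = 1.37 / 12.3 = 0.111 V⁻¹.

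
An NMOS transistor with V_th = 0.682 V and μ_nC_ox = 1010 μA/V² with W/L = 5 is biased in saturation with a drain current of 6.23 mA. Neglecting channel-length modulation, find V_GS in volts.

k_n = μ_nC_ox · (W/L) = 5.05 mA/V².
In saturation I_D = ½ k_n (V_GS − V_th)², so V_GS − V_th = √(2 I_D / k_n) = √(2 × 6.23 / 5.05) = 1.57 V.
V_GS = 0.682 + 1.57 = 2.25 V.

V_GS = 2.25 V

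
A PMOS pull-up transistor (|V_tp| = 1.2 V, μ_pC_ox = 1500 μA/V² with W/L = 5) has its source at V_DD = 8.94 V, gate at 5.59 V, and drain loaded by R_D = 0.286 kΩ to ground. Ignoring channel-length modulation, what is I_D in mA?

I_D = 17.3 mA

V_SG = V_DD − V_G = 8.94 − 5.59 = 3.35 V, so V_ov = 3.35 − 1.2 = 2.15 V.
k_p = μ_pC_ox · (W/L) = 7.5 mA/V².
Assume saturation: I_D = ½ k_p V_ov² = 0.5 × 7.5 × 2.15² = 17.3 mA, giving V_SD = V_DD − I_D R_D = 8.94 − 17.3 × 0.286 = 3.98 V.
V_SD = 3.98 V ≥ V_ov = 2.15 V, confirming saturation.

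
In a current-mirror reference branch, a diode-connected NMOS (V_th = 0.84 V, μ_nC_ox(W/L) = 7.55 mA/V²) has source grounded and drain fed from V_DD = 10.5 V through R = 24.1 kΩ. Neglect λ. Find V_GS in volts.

V_GS = 1.16 V

With gate tied to drain, V_GS = V_DS ≥ V_GS − V_th, so the device is in saturation.
KCL at the drain: ½ k_n (V_GS − V_th)² = (V_DD − V_GS)/R.
Let x = V_GS − 0.84. Then 91 x² + x − 9.66 = 0, giving x = 0.32 V (positive root), so V_GS = 1.16 V.
I_D = (V_DD − V_GS)/R = (10.5 − 1.16) / 24.1 = 0.388 mA.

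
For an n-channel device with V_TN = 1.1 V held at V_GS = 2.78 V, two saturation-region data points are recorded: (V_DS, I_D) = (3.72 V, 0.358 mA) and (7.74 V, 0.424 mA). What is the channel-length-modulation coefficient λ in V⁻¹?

With V_GS fixed, I_D ∝ (1 + λ V_DS) in saturation, so I_D2/I_D1 = (1 + λ V_DS2)/(1 + λ V_DS1).
0.424/0.358 = 1.184 = (1 + 7.74 λ)/(1 + 3.72 λ).
Solving: λ (I_D1 V_DS2 − I_D2 V_DS1) = I_D2 − I_D1, so λ = (0.424 − 0.358) / (0.358 × 7.74 − 0.424 × 3.72) = 0.066 / 1.19 = 0.0553 V⁻¹.

λ = 0.0553 V⁻¹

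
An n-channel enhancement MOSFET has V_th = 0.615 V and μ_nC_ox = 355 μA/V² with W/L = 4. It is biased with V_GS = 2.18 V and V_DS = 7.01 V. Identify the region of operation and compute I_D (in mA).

k_n = μ_nC_ox · (W/L) = 1.42 mA/V².
V_ov = V_GS − V_th = 2.18 − 0.615 = 1.57 V.
Since V_DS = 7.01 V ≥ V_ov = 1.57 V, the device is in saturation.
I_D = ½ k_n V_ov² = 0.5 × 1.42 × 1.57² = 1.74 mA.

Saturation; I_D = 1.74 mA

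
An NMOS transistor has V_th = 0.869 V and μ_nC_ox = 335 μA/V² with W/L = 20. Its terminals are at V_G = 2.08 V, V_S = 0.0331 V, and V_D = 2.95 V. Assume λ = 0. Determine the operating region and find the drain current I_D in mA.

Saturation; I_D = 4.65 mA

V_GS = V_G − V_S = 2.08 − 0.0331 = 2.05 V; V_DS = V_D − V_S = 2.95 − 0.0331 = 2.92 V.
k_n = μ_nC_ox · (W/L) = 6.7 mA/V².
V_ov = V_GS − V_th = 2.05 − 0.869 = 1.18 V.
Since V_DS = 2.92 V ≥ V_ov = 1.18 V, the device is in saturation.
I_D = ½ k_n V_ov² = 0.5 × 6.7 × 1.18² = 4.65 mA.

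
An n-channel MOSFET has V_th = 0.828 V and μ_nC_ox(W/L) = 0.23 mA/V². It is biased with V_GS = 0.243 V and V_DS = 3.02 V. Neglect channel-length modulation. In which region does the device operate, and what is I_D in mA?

Cutoff; I_D = 0 mA

V_GS = 0.243 V < V_th = 0.828 V, so the transistor is in cutoff.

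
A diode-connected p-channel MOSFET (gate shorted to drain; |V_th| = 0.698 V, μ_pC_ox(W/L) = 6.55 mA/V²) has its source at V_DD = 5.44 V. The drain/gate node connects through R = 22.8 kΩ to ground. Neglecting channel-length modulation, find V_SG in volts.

V_SG = 0.943 V

With gate tied to drain, V_SG = V_SD ≥ V_SG − |V_th|, so the device is in saturation.
KCL at the drain: ½ k_p (V_SG − |V_th|)² = (V_DD − V_SG)/R.
Let x = V_SG − 0.698. Then 74.7 x² + x − 4.742 = 0, giving x = 0.245 V (positive root), so V_SG = 0.943 V.
I_D = (V_DD − V_SG)/R = (5.44 − 0.943) / 22.8 = 0.197 mA.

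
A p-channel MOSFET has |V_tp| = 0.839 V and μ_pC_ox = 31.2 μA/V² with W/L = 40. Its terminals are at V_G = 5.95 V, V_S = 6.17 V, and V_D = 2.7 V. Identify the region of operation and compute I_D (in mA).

Cutoff; I_D = 0 mA

V_SG = V_S − V_G = 6.17 − 5.95 = 0.22 V; V_SD = V_S − V_D = 6.17 − 2.7 = 3.47 V.
V_SG = 0.22 V < |V_tp| = 0.839 V, so the transistor is in cutoff.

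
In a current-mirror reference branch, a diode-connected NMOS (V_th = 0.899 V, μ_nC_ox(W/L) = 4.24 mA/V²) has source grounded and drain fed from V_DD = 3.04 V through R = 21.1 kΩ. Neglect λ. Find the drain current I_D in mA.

I_D = 0.0916 mA

With gate tied to drain, V_GS = V_DS ≥ V_GS − V_th, so the device is in saturation.
KCL at the drain: ½ k_n (V_GS − V_th)² = (V_DD − V_GS)/R.
Let x = V_GS − 0.899. Then 44.7 x² + x − 2.141 = 0, giving x = 0.208 V (positive root), so V_GS = 1.11 V.
I_D = (V_DD − V_GS)/R = (3.04 − 1.11) / 21.1 = 0.0916 mA.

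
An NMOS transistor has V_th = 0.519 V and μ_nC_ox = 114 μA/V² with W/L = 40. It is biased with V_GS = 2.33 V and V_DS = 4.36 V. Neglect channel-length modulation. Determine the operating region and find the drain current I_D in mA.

k_n = μ_nC_ox · (W/L) = 4.56 mA/V².
V_ov = V_GS − V_th = 2.33 − 0.519 = 1.81 V.
Since V_DS = 4.36 V ≥ V_ov = 1.81 V, the device is in saturation.
I_D = ½ k_n V_ov² = 0.5 × 4.56 × 1.81² = 7.48 mA.

Saturation; I_D = 7.48 mA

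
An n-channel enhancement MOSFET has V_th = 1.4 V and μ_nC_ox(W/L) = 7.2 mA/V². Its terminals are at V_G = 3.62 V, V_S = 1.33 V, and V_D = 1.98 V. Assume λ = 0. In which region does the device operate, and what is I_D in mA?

V_GS = V_G − V_S = 3.62 − 1.33 = 2.29 V; V_DS = V_D − V_S = 1.98 − 1.33 = 0.65 V.
V_ov = V_GS − V_th = 2.29 − 1.4 = 0.89 V.
Since V_DS = 0.65 V < V_ov = 0.89 V, the device is in the triode region.
I_D = k_n [V_ov · V_DS − ½ V_DS²] = 7.2 × [0.89 × 0.65 − 0.5 × 0.65²] = 2.64 mA.

Triode; I_D = 2.64 mA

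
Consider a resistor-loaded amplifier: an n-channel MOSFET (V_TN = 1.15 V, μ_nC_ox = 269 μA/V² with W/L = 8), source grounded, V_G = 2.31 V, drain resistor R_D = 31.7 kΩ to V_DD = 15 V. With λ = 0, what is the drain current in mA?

I_D = 0.467 mA

V_GS = V_G = 2.31 V, so V_ov = 2.31 − 1.15 = 1.16 V.
k_n = μ_nC_ox · (W/L) = 2.152 mA/V².
Assume saturation: I_D = ½ k_n V_ov² = 0.5 × 2.152 × 1.16² = 1.45 mA, giving V_DS = V_DD − I_D R_D = 15 − 1.45 × 31.7 = -30.9 V.
But -30.9 V < V_ov = 1.16 V, so the device is actually in triode.
In triode I_D = k_n[V_ov V_DS − ½ V_DS²] and I_D = (V_DD − V_DS)/R_D. Equating: 34.1 V_DS² − 80.13 V_DS + 15 = 0, giving V_DS = 0.205 V (the root below V_ov).
I_D = (15 − 0.205) / 31.7 = 0.467 mA.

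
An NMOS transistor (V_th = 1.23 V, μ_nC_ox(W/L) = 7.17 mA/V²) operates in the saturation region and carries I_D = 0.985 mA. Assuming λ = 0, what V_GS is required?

V_GS = 1.75 V

In saturation I_D = ½ k_n (V_GS − V_th)², so V_GS − V_th = √(2 I_D / k_n) = √(2 × 0.985 / 7.17) = 0.524 V.
V_GS = 1.23 + 0.524 = 1.75 V.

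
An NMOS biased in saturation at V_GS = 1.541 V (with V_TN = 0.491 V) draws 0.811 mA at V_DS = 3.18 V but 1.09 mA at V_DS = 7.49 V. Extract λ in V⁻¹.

With V_GS fixed, I_D ∝ (1 + λ V_DS) in saturation, so I_D2/I_D1 = (1 + λ V_DS2)/(1 + λ V_DS1).
1.09/0.811 = 1.344 = (1 + 7.49 λ)/(1 + 3.18 λ).
Solving: λ (I_D1 V_DS2 − I_D2 V_DS1) = I_D2 − I_D1, so λ = (1.09 − 0.811) / (0.811 × 7.49 − 1.09 × 3.18) = 0.279 / 2.61 = 0.107 V⁻¹.

λ = 0.107 V⁻¹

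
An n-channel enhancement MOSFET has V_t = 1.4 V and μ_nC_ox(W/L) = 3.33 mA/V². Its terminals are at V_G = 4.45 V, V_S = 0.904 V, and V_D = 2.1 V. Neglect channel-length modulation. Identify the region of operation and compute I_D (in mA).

Triode; I_D = 6.17 mA

V_GS = V_G − V_S = 4.45 − 0.904 = 3.55 V; V_DS = V_D − V_S = 2.1 − 0.904 = 1.2 V.
V_ov = V_GS − V_t = 3.55 − 1.4 = 2.15 V.
Since V_DS = 1.2 V < V_ov = 2.15 V, the device is in the triode region.
I_D = k_n [V_ov · V_DS − ½ V_DS²] = 3.33 × [2.15 × 1.2 − 0.5 × 1.2²] = 6.17 mA.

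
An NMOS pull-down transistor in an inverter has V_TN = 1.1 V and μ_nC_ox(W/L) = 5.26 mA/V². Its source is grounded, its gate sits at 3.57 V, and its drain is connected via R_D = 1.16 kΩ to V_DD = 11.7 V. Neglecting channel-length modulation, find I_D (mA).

I_D = 9.33 mA

V_GS = V_G = 3.57 V, so V_ov = 3.57 − 1.1 = 2.47 V.
Assume saturation: I_D = ½ k_n V_ov² = 0.5 × 5.26 × 2.47² = 16 mA, giving V_DS = V_DD − I_D R_D = 11.7 − 16 × 1.16 = -6.91 V.
But -6.91 V < V_ov = 2.47 V, so the device is actually in triode.
In triode I_D = k_n[V_ov V_DS − ½ V_DS²] and I_D = (V_DD − V_DS)/R_D. Equating: 3.05 V_DS² − 16.07 V_DS + 11.7 = 0, giving V_DS = 0.873 V (the root below V_ov).
I_D = (11.7 − 0.873) / 1.16 = 9.33 mA.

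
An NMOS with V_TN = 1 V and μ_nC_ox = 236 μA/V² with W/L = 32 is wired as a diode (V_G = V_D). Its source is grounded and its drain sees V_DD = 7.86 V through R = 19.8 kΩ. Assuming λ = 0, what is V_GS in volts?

With gate tied to drain, V_GS = V_DS ≥ V_GS − V_TN, so the device is in saturation.
k_n = μ_nC_ox · (W/L) = 7.552 mA/V².
KCL at the drain: ½ k_n (V_GS − V_TN)² = (V_DD − V_GS)/R.
Let x = V_GS − 1. Then 74.8 x² + x − 6.86 = 0, giving x = 0.296 V (positive root), so V_GS = 1.3 V.
I_D = (V_DD − V_GS)/R = (7.86 − 1.3) / 19.8 = 0.332 mA.

V_GS = 1.30 V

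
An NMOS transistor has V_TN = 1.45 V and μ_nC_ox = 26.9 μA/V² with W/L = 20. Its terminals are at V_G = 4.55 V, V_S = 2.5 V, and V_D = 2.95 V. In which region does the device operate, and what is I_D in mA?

V_GS = V_G − V_S = 4.55 − 2.5 = 2.05 V; V_DS = V_D − V_S = 2.95 − 2.5 = 0.45 V.
k_n = μ_nC_ox · (W/L) = 0.538 mA/V².
V_ov = V_GS − V_TN = 2.05 − 1.45 = 0.6 V.
Since V_DS = 0.45 V < V_ov = 0.6 V, the device is in the triode region.
I_D = k_n [V_ov · V_DS − ½ V_DS²] = 0.538 × [0.6 × 0.45 − 0.5 × 0.45²] = 0.0908 mA.

Triode; I_D = 0.0908 mA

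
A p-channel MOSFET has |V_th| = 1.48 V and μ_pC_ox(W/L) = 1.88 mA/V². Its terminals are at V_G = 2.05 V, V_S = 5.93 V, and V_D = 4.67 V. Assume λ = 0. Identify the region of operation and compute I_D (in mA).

V_SG = V_S − V_G = 5.93 − 2.05 = 3.88 V; V_SD = V_S − V_D = 5.93 − 4.67 = 1.26 V.
V_ov = V_SG − |V_th| = 3.88 − 1.48 = 2.4 V.
Since V_SD = 1.26 V < V_ov = 2.4 V, the device is in the triode region.
I_D = k_p [V_ov · V_SD − ½ V_SD²] = 1.88 × [2.4 × 1.26 − 0.5 × 1.26²] = 4.19 mA.

Triode; I_D = 4.19 mA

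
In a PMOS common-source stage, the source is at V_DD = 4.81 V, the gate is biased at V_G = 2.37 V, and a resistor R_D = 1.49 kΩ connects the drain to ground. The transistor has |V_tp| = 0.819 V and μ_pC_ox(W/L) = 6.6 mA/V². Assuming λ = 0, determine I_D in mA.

I_D = 3.02 mA

V_SG = V_DD − V_G = 4.81 − 2.37 = 2.44 V, so V_ov = 2.44 − 0.819 = 1.62 V.
Assume saturation: I_D = ½ k_p V_ov² = 0.5 × 6.6 × 1.62² = 8.67 mA, giving V_SD = V_DD − I_D R_D = 4.81 − 8.67 × 1.49 = -8.11 V.
But -8.11 V < V_ov = 1.62 V, so the device is actually in triode.
In triode I_D = k_p[V_ov V_SD − ½ V_SD²] and I_D = (V_DD − V_SD)/R_D. Equating: 4.92 V_SD² − 16.94 V_SD + 4.81 = 0, giving V_SD = 0.312 V (the root below V_ov).
I_D = (4.81 − 0.312) / 1.49 = 3.02 mA.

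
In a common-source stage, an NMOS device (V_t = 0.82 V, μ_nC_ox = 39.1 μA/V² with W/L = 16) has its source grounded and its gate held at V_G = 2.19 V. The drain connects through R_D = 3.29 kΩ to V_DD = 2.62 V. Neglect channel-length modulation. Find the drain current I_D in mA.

I_D = 0.520 mA

V_GS = V_G = 2.19 V, so V_ov = 2.19 − 0.82 = 1.37 V.
k_n = μ_nC_ox · (W/L) = 0.6256 mA/V².
Assume saturation: I_D = ½ k_n V_ov² = 0.5 × 0.6256 × 1.37² = 0.587 mA, giving V_DS = V_DD − I_D R_D = 2.62 − 0.587 × 3.29 = 0.688 V.
But 0.688 V < V_ov = 1.37 V, so the device is actually in triode.
In triode I_D = k_n[V_ov V_DS − ½ V_DS²] and I_D = (V_DD − V_DS)/R_D. Equating: 1.03 V_DS² − 3.82 V_DS + 2.62 = 0, giving V_DS = 0.908 V (the root below V_ov).
I_D = (2.62 − 0.908) / 3.29 = 0.52 mA.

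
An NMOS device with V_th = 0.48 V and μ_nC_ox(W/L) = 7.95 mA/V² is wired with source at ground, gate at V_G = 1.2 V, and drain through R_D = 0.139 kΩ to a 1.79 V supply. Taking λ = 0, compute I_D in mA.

V_GS = V_G = 1.2 V, so V_ov = 1.2 − 0.48 = 0.72 V.
Assume saturation: I_D = ½ k_n V_ov² = 0.5 × 7.95 × 0.72² = 2.06 mA, giving V_DS = V_DD − I_D R_D = 1.79 − 2.06 × 0.139 = 1.5 V.
V_DS = 1.5 V ≥ V_ov = 0.72 V, confirming saturation.

I_D = 2.06 mA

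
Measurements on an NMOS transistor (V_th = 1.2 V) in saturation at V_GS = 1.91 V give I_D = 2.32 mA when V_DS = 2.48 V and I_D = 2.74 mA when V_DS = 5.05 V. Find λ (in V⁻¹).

λ = 0.0854 V⁻¹

With V_GS fixed, I_D ∝ (1 + λ V_DS) in saturation, so I_D2/I_D1 = (1 + λ V_DS2)/(1 + λ V_DS1).
2.74/2.32 = 1.181 = (1 + 5.05 λ)/(1 + 2.48 λ).
Solving: λ (I_D1 V_DS2 − I_D2 V_DS1) = I_D2 − I_D1, so λ = (2.74 − 2.32) / (2.32 × 5.05 − 2.74 × 2.48) = 0.42 / 4.92 = 0.0854 V⁻¹.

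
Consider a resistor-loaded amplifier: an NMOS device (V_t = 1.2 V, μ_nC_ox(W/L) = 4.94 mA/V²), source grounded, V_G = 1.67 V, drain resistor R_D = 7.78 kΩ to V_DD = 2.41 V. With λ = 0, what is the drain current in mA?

V_GS = V_G = 1.67 V, so V_ov = 1.67 − 1.2 = 0.47 V.
Assume saturation: I_D = ½ k_n V_ov² = 0.5 × 4.94 × 0.47² = 0.546 mA, giving V_DS = V_DD − I_D R_D = 2.41 − 0.546 × 7.78 = -1.83 V.
But -1.83 V < V_ov = 0.47 V, so the device is actually in triode.
In triode I_D = k_n[V_ov V_DS − ½ V_DS²] and I_D = (V_DD − V_DS)/R_D. Equating: 19.2 V_DS² − 19.06 V_DS + 2.41 = 0, giving V_DS = 0.149 V (the root below V_ov).
I_D = (2.41 − 0.149) / 7.78 = 0.291 mA.

I_D = 0.291 mA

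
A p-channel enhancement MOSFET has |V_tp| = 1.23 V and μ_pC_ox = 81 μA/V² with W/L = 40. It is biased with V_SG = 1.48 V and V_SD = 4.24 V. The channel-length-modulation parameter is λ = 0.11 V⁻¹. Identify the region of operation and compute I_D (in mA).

Saturation; I_D = 0.148 mA

k_p = μ_pC_ox · (W/L) = 3.24 mA/V².
V_ov = V_SG − |V_tp| = 1.48 − 1.23 = 0.25 V.
Since V_SD = 4.24 V ≥ V_ov = 0.25 V, the device is in saturation.
I_D = ½ k_p V_ov² (1 + λ V_SD) = 0.5 × 3.24 × 0.25² × (1 + 0.11 × 4.24) = 0.148 mA.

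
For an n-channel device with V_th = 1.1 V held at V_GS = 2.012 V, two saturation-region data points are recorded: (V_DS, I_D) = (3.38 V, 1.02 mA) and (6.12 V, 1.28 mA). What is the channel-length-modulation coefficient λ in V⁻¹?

With V_GS fixed, I_D ∝ (1 + λ V_DS) in saturation, so I_D2/I_D1 = (1 + λ V_DS2)/(1 + λ V_DS1).
1.28/1.02 = 1.255 = (1 + 6.12 λ)/(1 + 3.38 λ).
Solving: λ (I_D1 V_DS2 − I_D2 V_DS1) = I_D2 − I_D1, so λ = (1.28 − 1.02) / (1.02 × 6.12 − 1.28 × 3.38) = 0.26 / 1.92 = 0.136 V⁻¹.

λ = 0.136 V⁻¹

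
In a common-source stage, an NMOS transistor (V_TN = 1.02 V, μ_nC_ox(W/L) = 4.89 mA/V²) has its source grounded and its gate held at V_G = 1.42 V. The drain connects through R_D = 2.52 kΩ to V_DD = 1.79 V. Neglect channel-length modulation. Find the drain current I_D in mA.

I_D = 0.391 mA

V_GS = V_G = 1.42 V, so V_ov = 1.42 − 1.02 = 0.4 V.
Assume saturation: I_D = ½ k_n V_ov² = 0.5 × 4.89 × 0.4² = 0.391 mA, giving V_DS = V_DD − I_D R_D = 1.79 − 0.391 × 2.52 = 0.804 V.
V_DS = 0.804 V ≥ V_ov = 0.4 V, confirming saturation.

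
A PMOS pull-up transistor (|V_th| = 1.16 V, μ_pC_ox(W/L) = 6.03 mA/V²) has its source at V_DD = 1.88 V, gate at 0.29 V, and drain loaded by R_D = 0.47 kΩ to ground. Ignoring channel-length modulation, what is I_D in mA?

I_D = 0.557 mA

V_SG = V_DD − V_G = 1.88 − 0.29 = 1.59 V, so V_ov = 1.59 − 1.16 = 0.43 V.
Assume saturation: I_D = ½ k_p V_ov² = 0.5 × 6.03 × 0.43² = 0.557 mA, giving V_SD = V_DD − I_D R_D = 1.88 − 0.557 × 0.47 = 1.62 V.
V_SD = 1.62 V ≥ V_ov = 0.43 V, confirming saturation.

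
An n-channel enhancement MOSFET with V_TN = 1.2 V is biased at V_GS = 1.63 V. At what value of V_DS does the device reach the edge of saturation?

The boundary between triode and saturation is V_DS = V_GS − V_TN = V_ov.
V_ov = 1.63 − 1.2 = 0.43 V.

V_DS,sat = 0.430 V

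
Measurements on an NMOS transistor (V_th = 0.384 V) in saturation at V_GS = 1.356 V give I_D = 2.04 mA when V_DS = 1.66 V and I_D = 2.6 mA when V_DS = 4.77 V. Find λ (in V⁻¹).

With V_GS fixed, I_D ∝ (1 + λ V_DS) in saturation, so I_D2/I_D1 = (1 + λ V_DS2)/(1 + λ V_DS1).
2.6/2.04 = 1.275 = (1 + 4.77 λ)/(1 + 1.66 λ).
Solving: λ (I_D1 V_DS2 − I_D2 V_DS1) = I_D2 − I_D1, so λ = (2.6 − 2.04) / (2.04 × 4.77 − 2.6 × 1.66) = 0.56 / 5.41 = 0.103 V⁻¹.

λ = 0.103 V⁻¹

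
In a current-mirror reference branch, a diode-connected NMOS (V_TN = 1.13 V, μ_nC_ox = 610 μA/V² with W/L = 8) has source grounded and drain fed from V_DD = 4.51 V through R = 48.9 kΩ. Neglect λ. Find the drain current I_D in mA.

With gate tied to drain, V_GS = V_DS ≥ V_GS − V_TN, so the device is in saturation.
k_n = μ_nC_ox · (W/L) = 4.88 mA/V².
KCL at the drain: ½ k_n (V_GS − V_TN)² = (V_DD − V_GS)/R.
Let x = V_GS − 1.13. Then 119 x² + x − 3.38 = 0, giving x = 0.164 V (positive root), so V_GS = 1.29 V.
I_D = (V_DD − V_GS)/R = (4.51 − 1.29) / 48.9 = 0.0658 mA.

I_D = 0.0658 mA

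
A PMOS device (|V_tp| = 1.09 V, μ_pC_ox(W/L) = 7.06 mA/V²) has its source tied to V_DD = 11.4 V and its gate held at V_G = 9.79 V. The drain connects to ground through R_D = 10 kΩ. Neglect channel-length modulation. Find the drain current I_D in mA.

V_SG = V_DD − V_G = 11.4 − 9.79 = 1.61 V, so V_ov = 1.61 − 1.09 = 0.52 V.
Assume saturation: I_D = ½ k_p V_ov² = 0.5 × 7.06 × 0.52² = 0.955 mA, giving V_SD = V_DD − I_D R_D = 11.4 − 0.955 × 10 = 1.85 V.
V_SD = 1.85 V ≥ V_ov = 0.52 V, confirming saturation.

I_D = 0.955 mA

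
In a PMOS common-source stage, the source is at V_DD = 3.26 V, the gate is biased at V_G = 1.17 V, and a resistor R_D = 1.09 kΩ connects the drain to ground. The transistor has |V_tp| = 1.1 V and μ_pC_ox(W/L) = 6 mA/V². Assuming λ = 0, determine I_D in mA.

V_SG = V_DD − V_G = 3.26 − 1.17 = 2.09 V, so V_ov = 2.09 − 1.1 = 0.99 V.
Assume saturation: I_D = ½ k_p V_ov² = 0.5 × 6 × 0.99² = 2.94 mA, giving V_SD = V_DD − I_D R_D = 3.26 − 2.94 × 1.09 = 0.0551 V.
But 0.0551 V < V_ov = 0.99 V, so the device is actually in triode.
In triode I_D = k_p[V_ov V_SD − ½ V_SD²] and I_D = (V_DD − V_SD)/R_D. Equating: 3.27 V_SD² − 7.475 V_SD + 3.26 = 0, giving V_SD = 0.587 V (the root below V_ov).
I_D = (3.26 − 0.587) / 1.09 = 2.45 mA.

I_D = 2.45 mA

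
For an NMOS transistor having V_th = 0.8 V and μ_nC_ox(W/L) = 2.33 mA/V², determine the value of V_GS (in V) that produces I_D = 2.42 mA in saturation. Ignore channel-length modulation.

In saturation I_D = ½ k_n (V_GS − V_th)², so V_GS − V_th = √(2 I_D / k_n) = √(2 × 2.42 / 2.33) = 1.44 V.
V_GS = 0.8 + 1.44 = 2.24 V.

V_GS = 2.24 V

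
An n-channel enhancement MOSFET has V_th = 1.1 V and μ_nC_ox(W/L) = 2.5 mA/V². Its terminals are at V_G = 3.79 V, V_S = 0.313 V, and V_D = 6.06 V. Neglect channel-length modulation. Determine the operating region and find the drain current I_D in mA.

V_GS = V_G − V_S = 3.79 − 0.313 = 3.48 V; V_DS = V_D − V_S = 6.06 − 0.313 = 5.75 V.
V_ov = V_GS − V_th = 3.48 − 1.1 = 2.38 V.
Since V_DS = 5.75 V ≥ V_ov = 2.38 V, the device is in saturation.
I_D = ½ k_n V_ov² = 0.5 × 2.5 × 2.38² = 7.06 mA.

Saturation; I_D = 7.06 mA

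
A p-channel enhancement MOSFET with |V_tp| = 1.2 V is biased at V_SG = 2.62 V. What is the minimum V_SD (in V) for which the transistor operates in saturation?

V_SD,sat = 1.42 V

The boundary between triode and saturation is V_SD = V_SG − |V_tp| = V_ov.
V_ov = 2.62 − 1.2 = 1.42 V.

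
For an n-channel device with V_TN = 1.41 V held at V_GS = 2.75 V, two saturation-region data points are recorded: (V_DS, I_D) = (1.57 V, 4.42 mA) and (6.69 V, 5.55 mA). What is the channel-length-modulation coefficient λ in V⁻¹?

With V_GS fixed, I_D ∝ (1 + λ V_DS) in saturation, so I_D2/I_D1 = (1 + λ V_DS2)/(1 + λ V_DS1).
5.55/4.42 = 1.256 = (1 + 6.69 λ)/(1 + 1.57 λ).
Solving: λ (I_D1 V_DS2 − I_D2 V_DS1) = I_D2 − I_D1, so λ = (5.55 − 4.42) / (4.42 × 6.69 − 5.55 × 1.57) = 1.13 / 20.9 = 0.0542 V⁻¹.

λ = 0.0542 V⁻¹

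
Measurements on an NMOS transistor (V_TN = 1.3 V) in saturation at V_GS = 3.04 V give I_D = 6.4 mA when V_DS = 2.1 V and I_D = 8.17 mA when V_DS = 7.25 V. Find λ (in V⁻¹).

With V_GS fixed, I_D ∝ (1 + λ V_DS) in saturation, so I_D2/I_D1 = (1 + λ V_DS2)/(1 + λ V_DS1).
8.17/6.4 = 1.277 = (1 + 7.25 λ)/(1 + 2.1 λ).
Solving: λ (I_D1 V_DS2 − I_D2 V_DS1) = I_D2 − I_D1, so λ = (8.17 − 6.4) / (6.4 × 7.25 − 8.17 × 2.1) = 1.77 / 29.2 = 0.0605 V⁻¹.

λ = 0.0605 V⁻¹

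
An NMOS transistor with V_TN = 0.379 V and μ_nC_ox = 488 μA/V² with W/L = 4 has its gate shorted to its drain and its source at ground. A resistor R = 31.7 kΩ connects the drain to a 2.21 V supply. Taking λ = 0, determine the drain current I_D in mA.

With gate tied to drain, V_GS = V_DS ≥ V_GS − V_TN, so the device is in saturation.
k_n = μ_nC_ox · (W/L) = 1.952 mA/V².
KCL at the drain: ½ k_n (V_GS − V_TN)² = (V_DD − V_GS)/R.
Let x = V_GS − 0.379. Then 30.9 x² + x − 1.831 = 0, giving x = 0.228 V (positive root), so V_GS = 0.607 V.
I_D = (V_DD − V_GS)/R = (2.21 − 0.607) / 31.7 = 0.0506 mA.

I_D = 0.0506 mA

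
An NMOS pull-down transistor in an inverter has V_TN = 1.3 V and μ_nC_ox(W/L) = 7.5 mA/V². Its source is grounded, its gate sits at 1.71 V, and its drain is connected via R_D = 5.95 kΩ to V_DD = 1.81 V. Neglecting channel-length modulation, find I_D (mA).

I_D = 0.286 mA

V_GS = V_G = 1.71 V, so V_ov = 1.71 − 1.3 = 0.41 V.
Assume saturation: I_D = ½ k_n V_ov² = 0.5 × 7.5 × 0.41² = 0.63 mA, giving V_DS = V_DD − I_D R_D = 1.81 − 0.63 × 5.95 = -1.94 V.
But -1.94 V < V_ov = 0.41 V, so the device is actually in triode.
In triode I_D = k_n[V_ov V_DS − ½ V_DS²] and I_D = (V_DD − V_DS)/R_D. Equating: 22.3 V_DS² − 19.3 V_DS + 1.81 = 0, giving V_DS = 0.107 V (the root below V_ov).
I_D = (1.81 − 0.107) / 5.95 = 0.286 mA.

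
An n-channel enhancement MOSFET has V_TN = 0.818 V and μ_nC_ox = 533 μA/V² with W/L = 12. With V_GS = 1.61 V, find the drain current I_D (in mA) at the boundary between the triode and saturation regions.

I_D = 2.01 mA

At the boundary V_DS = V_ov = V_GS − V_TN = 1.61 − 0.818 = 0.792 V.
k_n = μ_nC_ox · (W/L) = 6.396 mA/V².
I_D = ½ k_n V_ov² = 0.5 × 6.396 × 0.792² = 2.01 mA.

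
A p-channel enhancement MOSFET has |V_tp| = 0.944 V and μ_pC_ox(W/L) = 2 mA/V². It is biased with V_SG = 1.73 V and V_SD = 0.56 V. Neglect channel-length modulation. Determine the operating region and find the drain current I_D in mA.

V_ov = V_SG − |V_tp| = 1.73 − 0.944 = 0.786 V.
Since V_SD = 0.56 V < V_ov = 0.786 V, the device is in the triode region.
I_D = k_p [V_ov · V_SD − ½ V_SD²] = 2 × [0.786 × 0.56 − 0.5 × 0.56²] = 0.567 mA.

Triode; I_D = 0.567 mA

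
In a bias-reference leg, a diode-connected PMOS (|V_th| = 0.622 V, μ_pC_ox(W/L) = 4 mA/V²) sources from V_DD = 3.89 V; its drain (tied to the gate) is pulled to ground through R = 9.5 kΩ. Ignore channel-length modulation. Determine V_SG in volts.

With gate tied to drain, V_SG = V_SD ≥ V_SG − |V_th|, so the device is in saturation.
KCL at the drain: ½ k_p (V_SG − |V_th|)² = (V_DD − V_SG)/R.
Let x = V_SG − 0.622. Then 19 x² + x − 3.268 = 0, giving x = 0.389 V (positive root), so V_SG = 1.01 V.
I_D = (V_DD − V_SG)/R = (3.89 − 1.01) / 9.5 = 0.303 mA.

V_SG = 1.01 V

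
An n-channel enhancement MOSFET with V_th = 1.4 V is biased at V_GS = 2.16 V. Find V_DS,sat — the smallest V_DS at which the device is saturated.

The boundary between triode and saturation is V_DS = V_GS − V_th = V_ov.
V_ov = 2.16 − 1.4 = 0.76 V.

V_DS,sat = 0.760 V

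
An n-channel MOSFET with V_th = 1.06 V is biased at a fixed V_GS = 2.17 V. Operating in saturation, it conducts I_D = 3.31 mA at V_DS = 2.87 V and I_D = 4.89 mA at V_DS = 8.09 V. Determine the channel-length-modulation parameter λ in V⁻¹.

λ = 0.124 V⁻¹

With V_GS fixed, I_D ∝ (1 + λ V_DS) in saturation, so I_D2/I_D1 = (1 + λ V_DS2)/(1 + λ V_DS1).
4.89/3.31 = 1.477 = (1 + 8.09 λ)/(1 + 2.87 λ).
Solving: λ (I_D1 V_DS2 − I_D2 V_DS1) = I_D2 − I_D1, so λ = (4.89 − 3.31) / (3.31 × 8.09 − 4.89 × 2.87) = 1.58 / 12.7 = 0.124 V⁻¹.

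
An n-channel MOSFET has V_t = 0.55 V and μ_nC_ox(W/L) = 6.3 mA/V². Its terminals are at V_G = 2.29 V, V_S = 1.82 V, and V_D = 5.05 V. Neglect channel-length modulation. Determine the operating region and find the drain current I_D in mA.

Cutoff; I_D = 0 mA

V_GS = V_G − V_S = 2.29 − 1.82 = 0.47 V; V_DS = V_D − V_S = 5.05 − 1.82 = 3.23 V.
V_GS = 0.47 V < V_t = 0.55 V, so the transistor is in cutoff.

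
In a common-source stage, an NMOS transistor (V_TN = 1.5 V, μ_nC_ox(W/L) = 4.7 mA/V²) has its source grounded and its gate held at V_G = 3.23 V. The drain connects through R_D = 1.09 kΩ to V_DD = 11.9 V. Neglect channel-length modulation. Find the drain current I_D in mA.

I_D = 7.03 mA

V_GS = V_G = 3.23 V, so V_ov = 3.23 − 1.5 = 1.73 V.
Assume saturation: I_D = ½ k_n V_ov² = 0.5 × 4.7 × 1.73² = 7.03 mA, giving V_DS = V_DD − I_D R_D = 11.9 − 7.03 × 1.09 = 4.23 V.
V_DS = 4.23 V ≥ V_ov = 1.73 V, confirming saturation.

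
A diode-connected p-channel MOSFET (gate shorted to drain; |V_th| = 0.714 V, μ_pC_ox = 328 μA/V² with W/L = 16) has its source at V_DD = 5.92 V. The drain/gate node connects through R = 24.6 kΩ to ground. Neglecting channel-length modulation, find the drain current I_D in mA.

With gate tied to drain, V_SG = V_SD ≥ V_SG − |V_th|, so the device is in saturation.
k_p = μ_pC_ox · (W/L) = 5.248 mA/V².
KCL at the drain: ½ k_p (V_SG − |V_th|)² = (V_DD − V_SG)/R.
Let x = V_SG − 0.714. Then 64.6 x² + x − 5.206 = 0, giving x = 0.276 V (positive root), so V_SG = 0.99 V.
I_D = (V_DD − V_SG)/R = (5.92 − 0.99) / 24.6 = 0.2 mA.

I_D = 0.200 mA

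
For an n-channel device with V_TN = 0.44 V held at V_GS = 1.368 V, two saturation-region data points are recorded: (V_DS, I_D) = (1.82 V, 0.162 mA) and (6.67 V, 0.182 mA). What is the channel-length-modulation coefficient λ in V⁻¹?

With V_GS fixed, I_D ∝ (1 + λ V_DS) in saturation, so I_D2/I_D1 = (1 + λ V_DS2)/(1 + λ V_DS1).
0.182/0.162 = 1.123 = (1 + 6.67 λ)/(1 + 1.82 λ).
Solving: λ (I_D1 V_DS2 − I_D2 V_DS1) = I_D2 − I_D1, so λ = (0.182 − 0.162) / (0.162 × 6.67 − 0.182 × 1.82) = 0.02 / 0.749 = 0.0267 V⁻¹.

λ = 0.0267 V⁻¹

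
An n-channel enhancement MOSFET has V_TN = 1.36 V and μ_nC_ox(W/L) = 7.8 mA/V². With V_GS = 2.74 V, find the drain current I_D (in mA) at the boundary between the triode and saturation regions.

I_D = 7.43 mA

At the boundary V_DS = V_ov = V_GS − V_TN = 2.74 − 1.36 = 1.38 V.
I_D = ½ k_n V_ov² = 0.5 × 7.8 × 1.38² = 7.43 mA.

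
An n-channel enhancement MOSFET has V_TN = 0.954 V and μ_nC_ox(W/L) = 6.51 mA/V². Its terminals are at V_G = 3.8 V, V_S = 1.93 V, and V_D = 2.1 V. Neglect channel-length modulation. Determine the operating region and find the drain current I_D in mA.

V_GS = V_G − V_S = 3.8 − 1.93 = 1.87 V; V_DS = V_D − V_S = 2.1 − 1.93 = 0.17 V.
V_ov = V_GS − V_TN = 1.87 − 0.954 = 0.916 V.
Since V_DS = 0.17 V < V_ov = 0.916 V, the device is in the triode region.
I_D = k_n [V_ov · V_DS − ½ V_DS²] = 6.51 × [0.916 × 0.17 − 0.5 × 0.17²] = 0.92 mA.

Triode; I_D = 0.920 mA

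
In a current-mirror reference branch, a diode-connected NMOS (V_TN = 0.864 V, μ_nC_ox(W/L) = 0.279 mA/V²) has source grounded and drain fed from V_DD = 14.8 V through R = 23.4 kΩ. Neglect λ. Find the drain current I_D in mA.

With gate tied to drain, V_GS = V_DS ≥ V_GS − V_TN, so the device is in saturation.
KCL at the drain: ½ k_n (V_GS − V_TN)² = (V_DD − V_GS)/R.
Let x = V_GS − 0.864. Then 3.26 x² + x − 13.94 = 0, giving x = 1.92 V (positive root), so V_GS = 2.78 V.
I_D = (V_DD − V_GS)/R = (14.8 − 2.78) / 23.4 = 0.514 mA.

I_D = 0.514 mA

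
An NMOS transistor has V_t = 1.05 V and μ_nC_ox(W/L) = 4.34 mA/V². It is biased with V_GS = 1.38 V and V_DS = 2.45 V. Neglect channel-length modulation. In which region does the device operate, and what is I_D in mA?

Saturation; I_D = 0.236 mA

V_ov = V_GS − V_t = 1.38 − 1.05 = 0.33 V.
Since V_DS = 2.45 V ≥ V_ov = 0.33 V, the device is in saturation.
I_D = ½ k_n V_ov² = 0.5 × 4.34 × 0.33² = 0.236 mA.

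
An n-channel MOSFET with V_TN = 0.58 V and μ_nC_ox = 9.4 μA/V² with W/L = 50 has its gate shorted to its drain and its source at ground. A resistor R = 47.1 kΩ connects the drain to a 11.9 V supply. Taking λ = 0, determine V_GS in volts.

V_GS = 1.55 V

With gate tied to drain, V_GS = V_DS ≥ V_GS − V_TN, so the device is in saturation.
k_n = μ_nC_ox · (W/L) = 0.47 mA/V².
KCL at the drain: ½ k_n (V_GS − V_TN)² = (V_DD − V_GS)/R.
Let x = V_GS − 0.58. Then 11.1 x² + x − 11.32 = 0, giving x = 0.967 V (positive root), so V_GS = 1.55 V.
I_D = (V_DD − V_GS)/R = (11.9 − 1.55) / 47.1 = 0.22 mA.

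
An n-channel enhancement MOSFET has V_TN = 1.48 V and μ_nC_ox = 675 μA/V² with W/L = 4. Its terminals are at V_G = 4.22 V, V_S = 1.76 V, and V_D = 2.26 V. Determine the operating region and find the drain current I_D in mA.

Triode; I_D = 0.985 mA

V_GS = V_G − V_S = 4.22 − 1.76 = 2.46 V; V_DS = V_D − V_S = 2.26 − 1.76 = 0.5 V.
k_n = μ_nC_ox · (W/L) = 2.7 mA/V².
V_ov = V_GS − V_TN = 2.46 − 1.48 = 0.98 V.
Since V_DS = 0.5 V < V_ov = 0.98 V, the device is in the triode region.
I_D = k_n [V_ov · V_DS − ½ V_DS²] = 2.7 × [0.98 × 0.5 − 0.5 × 0.5²] = 0.985 mA.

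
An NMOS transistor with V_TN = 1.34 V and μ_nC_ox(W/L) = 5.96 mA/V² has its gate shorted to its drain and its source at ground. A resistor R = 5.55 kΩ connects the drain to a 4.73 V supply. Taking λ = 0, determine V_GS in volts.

With gate tied to drain, V_GS = V_DS ≥ V_GS − V_TN, so the device is in saturation.
KCL at the drain: ½ k_n (V_GS − V_TN)² = (V_DD − V_GS)/R.
Let x = V_GS − 1.34. Then 16.5 x² + x − 3.39 = 0, giving x = 0.424 V (positive root), so V_GS = 1.76 V.
I_D = (V_DD − V_GS)/R = (4.73 − 1.76) / 5.55 = 0.535 mA.

V_GS = 1.76 V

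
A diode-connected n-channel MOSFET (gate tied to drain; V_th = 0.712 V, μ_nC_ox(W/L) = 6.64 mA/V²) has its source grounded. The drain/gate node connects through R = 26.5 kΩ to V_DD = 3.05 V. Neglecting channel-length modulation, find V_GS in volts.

V_GS = 0.869 V

With gate tied to drain, V_GS = V_DS ≥ V_GS − V_th, so the device is in saturation.
KCL at the drain: ½ k_n (V_GS − V_th)² = (V_DD − V_GS)/R.
Let x = V_GS − 0.712. Then 88 x² + x − 2.338 = 0, giving x = 0.157 V (positive root), so V_GS = 0.869 V.
I_D = (V_DD − V_GS)/R = (3.05 − 0.869) / 26.5 = 0.0823 mA.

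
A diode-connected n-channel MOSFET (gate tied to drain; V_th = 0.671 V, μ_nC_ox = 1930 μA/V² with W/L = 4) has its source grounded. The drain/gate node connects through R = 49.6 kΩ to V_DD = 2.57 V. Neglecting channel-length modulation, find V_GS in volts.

With gate tied to drain, V_GS = V_DS ≥ V_GS − V_th, so the device is in saturation.
k_n = μ_nC_ox · (W/L) = 7.72 mA/V².
KCL at the drain: ½ k_n (V_GS − V_th)² = (V_DD − V_GS)/R.
Let x = V_GS − 0.671. Then 191 x² + x − 1.899 = 0, giving x = 0.097 V (positive root), so V_GS = 0.768 V.
I_D = (V_DD − V_GS)/R = (2.57 − 0.768) / 49.6 = 0.0363 mA.

V_GS = 0.768 V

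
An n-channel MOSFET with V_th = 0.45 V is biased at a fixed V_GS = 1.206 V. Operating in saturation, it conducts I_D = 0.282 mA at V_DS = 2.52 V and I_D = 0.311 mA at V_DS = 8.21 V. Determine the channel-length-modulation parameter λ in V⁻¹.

With V_GS fixed, I_D ∝ (1 + λ V_DS) in saturation, so I_D2/I_D1 = (1 + λ V_DS2)/(1 + λ V_DS1).
0.311/0.282 = 1.103 = (1 + 8.21 λ)/(1 + 2.52 λ).
Solving: λ (I_D1 V_DS2 − I_D2 V_DS1) = I_D2 − I_D1, so λ = (0.311 − 0.282) / (0.282 × 8.21 − 0.311 × 2.52) = 0.029 / 1.53 = 0.0189 V⁻¹.

λ = 0.0189 V⁻¹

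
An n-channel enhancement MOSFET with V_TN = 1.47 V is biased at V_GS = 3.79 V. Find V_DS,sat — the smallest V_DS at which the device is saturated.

V_DS,sat = 2.32 V

The boundary between triode and saturation is V_DS = V_GS − V_TN = V_ov.
V_ov = 3.79 − 1.47 = 2.32 V.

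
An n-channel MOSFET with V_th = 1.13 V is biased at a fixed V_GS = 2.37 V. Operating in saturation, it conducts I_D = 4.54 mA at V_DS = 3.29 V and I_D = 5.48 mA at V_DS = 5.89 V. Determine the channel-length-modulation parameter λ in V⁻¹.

With V_GS fixed, I_D ∝ (1 + λ V_DS) in saturation, so I_D2/I_D1 = (1 + λ V_DS2)/(1 + λ V_DS1).
5.48/4.54 = 1.207 = (1 + 5.89 λ)/(1 + 3.29 λ).
Solving: λ (I_D1 V_DS2 − I_D2 V_DS1) = I_D2 − I_D1, so λ = (5.48 − 4.54) / (4.54 × 5.89 − 5.48 × 3.29) = 0.94 / 8.71 = 0.108 V⁻¹.

λ = 0.108 V⁻¹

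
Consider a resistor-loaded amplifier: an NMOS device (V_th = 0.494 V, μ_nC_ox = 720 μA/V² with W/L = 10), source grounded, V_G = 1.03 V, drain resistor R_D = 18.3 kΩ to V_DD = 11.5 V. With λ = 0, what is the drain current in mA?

I_D = 0.618 mA

V_GS = V_G = 1.03 V, so V_ov = 1.03 − 0.494 = 0.536 V.
k_n = μ_nC_ox · (W/L) = 7.2 mA/V².
Assume saturation: I_D = ½ k_n V_ov² = 0.5 × 7.2 × 0.536² = 1.03 mA, giving V_DS = V_DD − I_D R_D = 11.5 − 1.03 × 18.3 = -7.43 V.
But -7.43 V < V_ov = 0.536 V, so the device is actually in triode.
In triode I_D = k_n[V_ov V_DS − ½ V_DS²] and I_D = (V_DD − V_DS)/R_D. Equating: 65.9 V_DS² − 71.62 V_DS + 11.5 = 0, giving V_DS = 0.196 V (the root below V_ov).
I_D = (11.5 − 0.196) / 18.3 = 0.618 mA.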